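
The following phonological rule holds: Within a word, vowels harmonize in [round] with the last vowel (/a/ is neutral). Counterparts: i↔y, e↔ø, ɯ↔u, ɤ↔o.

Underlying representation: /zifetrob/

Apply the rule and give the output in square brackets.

/i/ harmonizes with /o/ ([+round]) → [y]
/e/ harmonizes with /o/ ([+round]) → [ø]

[zyføtrob]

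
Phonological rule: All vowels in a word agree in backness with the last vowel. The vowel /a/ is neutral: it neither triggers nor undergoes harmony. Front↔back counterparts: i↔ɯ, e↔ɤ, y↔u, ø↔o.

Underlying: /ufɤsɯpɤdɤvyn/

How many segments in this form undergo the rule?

/u/ harmonizes with /y/ ([-back]) → [y]
/ɤ/ harmonizes with /y/ ([-back]) → [e]
/ɯ/ harmonizes with /y/ ([-back]) → [i]
/ɤ/ harmonizes with /y/ ([-back]) → [e]
/ɤ/ harmonizes with /y/ ([-back]) → [e]
5 segments change.

5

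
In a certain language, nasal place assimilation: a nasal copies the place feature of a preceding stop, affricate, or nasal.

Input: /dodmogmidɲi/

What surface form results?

[dodnogŋidni]

/m/ after /d/ (alveolar) → [n]
/m/ after /g/ (velar) → [ŋ]
/ɲ/ after /d/ (alveolar) → [n]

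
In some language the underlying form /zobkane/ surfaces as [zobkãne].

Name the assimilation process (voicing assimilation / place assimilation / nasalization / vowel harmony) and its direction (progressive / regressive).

/a/→[ã].
Each target copies a feature from the following segment, so the direction is regressive.

nasalization, regressive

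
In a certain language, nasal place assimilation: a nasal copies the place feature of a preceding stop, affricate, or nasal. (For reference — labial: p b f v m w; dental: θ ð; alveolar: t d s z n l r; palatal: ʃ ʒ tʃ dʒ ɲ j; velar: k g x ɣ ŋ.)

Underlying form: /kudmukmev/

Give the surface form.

/m/ after /d/ (alveolar) → [n]
/m/ after /k/ (velar) → [ŋ]

[kudnukŋev]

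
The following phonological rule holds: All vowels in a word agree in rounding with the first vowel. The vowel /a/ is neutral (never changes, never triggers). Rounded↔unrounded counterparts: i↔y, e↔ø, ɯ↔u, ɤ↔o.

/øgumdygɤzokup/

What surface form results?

/ɤ/ harmonizes with /ø/ ([+round]) → [o]

[øgumdygozokup]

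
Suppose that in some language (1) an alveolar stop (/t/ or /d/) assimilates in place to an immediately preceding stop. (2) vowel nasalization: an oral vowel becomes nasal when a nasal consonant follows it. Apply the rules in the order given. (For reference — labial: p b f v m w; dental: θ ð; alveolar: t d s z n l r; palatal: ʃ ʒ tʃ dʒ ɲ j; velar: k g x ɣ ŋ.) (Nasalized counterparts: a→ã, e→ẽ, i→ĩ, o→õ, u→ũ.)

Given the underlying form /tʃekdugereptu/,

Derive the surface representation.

[tʃekgugereppu]

Rule 1: /d/ after /k/ (velar) → [g]
Rule 1: /t/ after /p/ (labial) → [p]
After rule 1: tʃekgugereppu
Rule 2: no segment meets the rule's conditions; no change.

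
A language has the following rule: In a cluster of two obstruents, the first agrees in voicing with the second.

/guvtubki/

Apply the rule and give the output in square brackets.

[guftupki]

/v/ before /t/ (voiceless) → [f]
/b/ before /k/ (voiceless) → [p]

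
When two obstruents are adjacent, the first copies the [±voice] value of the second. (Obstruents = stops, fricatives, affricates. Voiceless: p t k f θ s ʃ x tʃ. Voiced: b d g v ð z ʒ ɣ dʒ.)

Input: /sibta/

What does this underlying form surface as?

/b/ before /t/ (voiceless) → [p]

[sipta]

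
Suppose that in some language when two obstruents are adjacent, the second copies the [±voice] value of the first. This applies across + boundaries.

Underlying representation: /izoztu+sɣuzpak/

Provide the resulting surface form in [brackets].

/t/ after /z/ (voiced) → [d]
/ɣ/ after /s/ (voiceless) → [x]
/p/ after /z/ (voiced) → [b]

[izozdu+sxuzbak]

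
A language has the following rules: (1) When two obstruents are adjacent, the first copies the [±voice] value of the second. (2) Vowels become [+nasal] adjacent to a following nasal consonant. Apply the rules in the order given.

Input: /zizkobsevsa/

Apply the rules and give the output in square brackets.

Rule 1: /z/ before /k/ (voiceless) → [s]
Rule 1: /b/ before /s/ (voiceless) → [p]
Rule 1: /v/ before /s/ (voiceless) → [f]
After rule 1: ziskopsefsa
Rule 2: no segment meets the rule's conditions; no change.

[ziskopsefsa]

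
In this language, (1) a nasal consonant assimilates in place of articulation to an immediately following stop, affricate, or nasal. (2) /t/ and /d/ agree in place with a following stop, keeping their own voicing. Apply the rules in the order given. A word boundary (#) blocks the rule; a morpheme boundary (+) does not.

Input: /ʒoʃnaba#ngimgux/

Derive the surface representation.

[ʒoʃnaba#ŋgiŋgux]

Rule 1: /n/ before /g/ (velar) → [ŋ]
Rule 1: /m/ before /g/ (velar) → [ŋ]
After rule 1: ʒoʃnaba#ŋgiŋgux
Rule 2: no segment meets the rule's conditions; no change.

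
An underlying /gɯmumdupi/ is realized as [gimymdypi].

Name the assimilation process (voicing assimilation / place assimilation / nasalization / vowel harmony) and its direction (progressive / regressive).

vowel harmony, regressive

/ɯ/→[i] /u/→[y] /u/→[y].
Vowels agree with the last vowel, so the harmony is regressive.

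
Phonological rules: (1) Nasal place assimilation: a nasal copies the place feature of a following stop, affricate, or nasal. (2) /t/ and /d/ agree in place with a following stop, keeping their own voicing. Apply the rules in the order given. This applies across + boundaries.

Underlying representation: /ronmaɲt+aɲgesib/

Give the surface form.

[rommant+aŋgesib]

Rule 1: /n/ before /m/ (labial) → [m]
Rule 1: /ɲ/ before /t/ (alveolar) → [n]
Rule 1: /ɲ/ before /g/ (velar) → [ŋ]
After rule 1: rommant+aŋgesib
Rule 2: no segment meets the rule's conditions; no change.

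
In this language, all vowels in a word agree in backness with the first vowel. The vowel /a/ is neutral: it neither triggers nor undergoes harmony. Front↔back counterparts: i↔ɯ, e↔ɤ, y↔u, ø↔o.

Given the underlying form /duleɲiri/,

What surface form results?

[dulɤɲɯrɯ]

/e/ harmonizes with /u/ ([+back]) → [ɤ]
/i/ harmonizes with /u/ ([+back]) → [ɯ]
/i/ harmonizes with /u/ ([+back]) → [ɯ]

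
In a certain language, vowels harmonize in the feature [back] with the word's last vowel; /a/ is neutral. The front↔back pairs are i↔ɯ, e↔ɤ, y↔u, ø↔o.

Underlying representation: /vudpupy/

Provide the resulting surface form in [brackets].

/u/ harmonizes with /y/ ([-back]) → [y]
/u/ harmonizes with /y/ ([-back]) → [y]

[vydpypy]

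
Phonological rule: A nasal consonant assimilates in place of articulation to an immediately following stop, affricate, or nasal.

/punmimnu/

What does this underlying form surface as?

[pumminnu]

/n/ before /m/ (labial) → [m]
/m/ before /n/ (alveolar) → [n]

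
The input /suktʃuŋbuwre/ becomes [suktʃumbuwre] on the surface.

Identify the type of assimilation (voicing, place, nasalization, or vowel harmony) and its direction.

/ŋ/→[m].
Each target copies a feature from the following segment, so the direction is regressive.

place assimilation, regressive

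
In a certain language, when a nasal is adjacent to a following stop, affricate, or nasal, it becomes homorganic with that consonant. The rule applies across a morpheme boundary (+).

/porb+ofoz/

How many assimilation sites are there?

No segment meets the rule's conditions.

0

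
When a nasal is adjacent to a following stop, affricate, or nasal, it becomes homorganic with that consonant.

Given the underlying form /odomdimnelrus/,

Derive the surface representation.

[odondinnelrus]

/m/ before /d/ (alveolar) → [n]
/m/ before /n/ (alveolar) → [n]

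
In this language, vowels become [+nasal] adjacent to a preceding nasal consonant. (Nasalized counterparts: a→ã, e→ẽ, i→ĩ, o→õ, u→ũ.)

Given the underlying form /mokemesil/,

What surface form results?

[mõkemẽsil]

/o/ after nasal /m/ → [õ]
/e/ after nasal /m/ → [ẽ]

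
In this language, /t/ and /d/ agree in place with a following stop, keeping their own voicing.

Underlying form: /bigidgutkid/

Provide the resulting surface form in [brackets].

[bigiggukkid]

/d/ before /g/ (velar) → [g]
/t/ before /k/ (velar) → [k]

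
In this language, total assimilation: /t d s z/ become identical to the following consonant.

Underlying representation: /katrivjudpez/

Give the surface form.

[karrivjuppez]

/t/ before /r/ → [r] (total assimilation)
/d/ before /p/ → [p] (total assimilation)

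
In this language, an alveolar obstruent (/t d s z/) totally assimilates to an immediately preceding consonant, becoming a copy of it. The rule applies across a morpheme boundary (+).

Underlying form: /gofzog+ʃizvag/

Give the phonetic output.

/z/ after /f/ → [f] (total assimilation)

[goffog+ʃizvag]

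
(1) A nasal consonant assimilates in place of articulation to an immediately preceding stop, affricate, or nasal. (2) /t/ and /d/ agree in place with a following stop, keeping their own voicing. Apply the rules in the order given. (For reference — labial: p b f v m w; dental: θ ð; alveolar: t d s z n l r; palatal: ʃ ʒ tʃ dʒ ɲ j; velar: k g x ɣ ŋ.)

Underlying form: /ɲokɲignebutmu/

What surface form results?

Rule 1: /ɲ/ after /k/ (velar) → [ŋ]
Rule 1: /n/ after /g/ (velar) → [ŋ]
Rule 1: /m/ after /t/ (alveolar) → [n]
After rule 1: ɲokŋigŋebutnu
Rule 2: no segment meets the rule's conditions; no change.

[ɲokŋigŋebutnu]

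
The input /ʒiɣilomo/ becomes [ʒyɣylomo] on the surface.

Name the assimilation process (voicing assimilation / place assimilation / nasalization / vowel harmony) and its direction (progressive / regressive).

/i/→[y] /i/→[y].
Vowels agree with the last vowel, so the harmony is regressive.

vowel harmony, regressive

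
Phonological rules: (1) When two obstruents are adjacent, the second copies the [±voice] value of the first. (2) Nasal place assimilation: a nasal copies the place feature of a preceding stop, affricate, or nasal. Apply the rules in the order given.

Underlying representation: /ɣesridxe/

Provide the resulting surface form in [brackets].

[ɣesridɣe]

Rule 1: /x/ after /d/ (voiced) → [ɣ]
After rule 1: ɣesridɣe
Rule 2: no segment meets the rule's conditions; no change.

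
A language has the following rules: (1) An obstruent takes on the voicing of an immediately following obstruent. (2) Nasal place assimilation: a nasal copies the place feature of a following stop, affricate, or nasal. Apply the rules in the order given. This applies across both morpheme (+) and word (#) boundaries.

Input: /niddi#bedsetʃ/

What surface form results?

[niddi#betsetʃ]

Rule 1: /d/ before /s/ (voiceless) → [t]
After rule 1: niddi#betsetʃ
Rule 2: no segment meets the rule's conditions; no change.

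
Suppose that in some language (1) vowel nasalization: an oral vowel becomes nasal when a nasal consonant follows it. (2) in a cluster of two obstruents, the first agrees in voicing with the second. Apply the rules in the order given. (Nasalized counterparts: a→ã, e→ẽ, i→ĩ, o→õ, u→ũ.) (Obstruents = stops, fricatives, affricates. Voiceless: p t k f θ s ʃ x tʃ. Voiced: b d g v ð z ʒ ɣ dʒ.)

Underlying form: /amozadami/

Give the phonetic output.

Rule 1: /a/ before nasal /m/ → [ã]
Rule 1: /a/ before nasal /m/ → [ã]
After rule 1: ãmozadãmi
Rule 2: no segment meets the rule's conditions; no change.

[ãmozadãmi]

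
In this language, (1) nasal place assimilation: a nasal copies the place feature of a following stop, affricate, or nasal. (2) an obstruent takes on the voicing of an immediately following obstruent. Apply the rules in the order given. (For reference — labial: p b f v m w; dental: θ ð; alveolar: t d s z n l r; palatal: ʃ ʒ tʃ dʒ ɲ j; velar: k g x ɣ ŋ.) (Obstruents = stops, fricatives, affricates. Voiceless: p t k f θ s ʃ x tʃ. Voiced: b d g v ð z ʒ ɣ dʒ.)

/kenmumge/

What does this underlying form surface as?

Rule 1: /n/ before /m/ (labial) → [m]
Rule 1: /m/ before /g/ (velar) → [ŋ]
After rule 1: kemmuŋge
Rule 2: no segment meets the rule's conditions; no change.

[kemmuŋge]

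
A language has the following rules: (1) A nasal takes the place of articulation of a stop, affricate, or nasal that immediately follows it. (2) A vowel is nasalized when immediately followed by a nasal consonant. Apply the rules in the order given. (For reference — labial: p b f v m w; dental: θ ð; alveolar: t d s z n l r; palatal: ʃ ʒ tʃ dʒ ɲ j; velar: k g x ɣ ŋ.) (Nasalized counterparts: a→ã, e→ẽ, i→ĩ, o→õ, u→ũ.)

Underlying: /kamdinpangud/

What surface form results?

Rule 1: /m/ before /d/ (alveolar) → [n]
Rule 1: /n/ before /p/ (labial) → [m]
Rule 1: /n/ before /g/ (velar) → [ŋ]
After rule 1: kandimpaŋgud
Rule 2: /a/ before nasal /n/ → [ã]
Rule 2: /i/ before nasal /m/ → [ĩ]
Rule 2: /a/ before nasal /ŋ/ → [ã]

[kãndĩmpãŋgud]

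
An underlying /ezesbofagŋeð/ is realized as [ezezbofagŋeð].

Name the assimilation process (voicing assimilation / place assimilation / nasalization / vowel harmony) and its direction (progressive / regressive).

/s/→[z].
Each target copies a feature from the following segment, so the direction is regressive.

voicing assimilation, regressive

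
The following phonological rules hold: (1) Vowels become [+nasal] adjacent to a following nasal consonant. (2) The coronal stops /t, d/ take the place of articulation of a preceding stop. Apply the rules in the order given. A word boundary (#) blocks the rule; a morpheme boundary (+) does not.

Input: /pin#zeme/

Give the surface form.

Rule 1: /i/ before nasal /n/ → [ĩ]
Rule 1: /e/ before nasal /m/ → [ẽ]
After rule 1: pĩn#zẽme
Rule 2: no segment meets the rule's conditions; no change.

[pĩn#zẽme]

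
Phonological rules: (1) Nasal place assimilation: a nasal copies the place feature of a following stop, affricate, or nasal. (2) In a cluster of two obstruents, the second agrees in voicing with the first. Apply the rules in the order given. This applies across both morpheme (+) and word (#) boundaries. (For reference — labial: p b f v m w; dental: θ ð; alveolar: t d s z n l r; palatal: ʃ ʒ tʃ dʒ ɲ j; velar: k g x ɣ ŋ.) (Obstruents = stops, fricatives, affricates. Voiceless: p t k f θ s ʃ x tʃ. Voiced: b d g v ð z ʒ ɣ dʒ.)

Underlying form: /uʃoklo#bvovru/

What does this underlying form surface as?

Rule 1: no segment meets the rule's conditions; no change.
After rule 1: uʃoklo#bvovru
Rule 2: no segment meets the rule's conditions; no change.

[uʃoklo#bvovru]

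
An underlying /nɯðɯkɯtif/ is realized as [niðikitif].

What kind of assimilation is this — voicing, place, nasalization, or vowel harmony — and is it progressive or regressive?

/ɯ/→[i] /ɯ/→[i] /ɯ/→[i].
Vowels agree with the last vowel, so the harmony is regressive.

vowel harmony, regressive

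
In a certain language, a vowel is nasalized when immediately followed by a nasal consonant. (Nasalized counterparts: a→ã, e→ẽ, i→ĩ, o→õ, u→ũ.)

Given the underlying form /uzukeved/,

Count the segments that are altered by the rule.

0

No segment meets the rule's conditions.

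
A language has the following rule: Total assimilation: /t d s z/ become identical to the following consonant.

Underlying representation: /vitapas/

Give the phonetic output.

[vitapas]

no segment meets the rule's conditions; no change.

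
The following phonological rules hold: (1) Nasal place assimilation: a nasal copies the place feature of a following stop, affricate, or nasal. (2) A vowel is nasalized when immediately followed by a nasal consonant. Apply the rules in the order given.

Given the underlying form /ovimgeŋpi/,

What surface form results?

Rule 1: /m/ before /g/ (velar) → [ŋ]
Rule 1: /ŋ/ before /p/ (labial) → [m]
After rule 1: oviŋgempi
Rule 2: /i/ before nasal /ŋ/ → [ĩ]
Rule 2: /e/ before nasal /m/ → [ẽ]

[ovĩŋgẽmpi]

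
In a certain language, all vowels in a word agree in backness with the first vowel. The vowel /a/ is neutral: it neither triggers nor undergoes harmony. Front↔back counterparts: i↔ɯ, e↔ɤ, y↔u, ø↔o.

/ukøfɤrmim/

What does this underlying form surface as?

/ø/ harmonizes with /u/ ([+back]) → [o]
/i/ harmonizes with /u/ ([+back]) → [ɯ]

[ukofɤrmɯm]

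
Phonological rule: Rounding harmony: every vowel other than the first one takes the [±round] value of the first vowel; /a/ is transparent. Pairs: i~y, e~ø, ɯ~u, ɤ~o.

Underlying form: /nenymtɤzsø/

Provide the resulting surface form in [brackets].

[nenimtɤzse]

/y/ harmonizes with /e/ ([-round]) → [i]
/ø/ harmonizes with /e/ ([-round]) → [e]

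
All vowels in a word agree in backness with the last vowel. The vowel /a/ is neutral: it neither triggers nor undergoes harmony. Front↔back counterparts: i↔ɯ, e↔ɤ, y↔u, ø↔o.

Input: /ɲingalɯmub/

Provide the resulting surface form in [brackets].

/i/ harmonizes with /u/ ([+back]) → [ɯ]

[ɲɯngalɯmub]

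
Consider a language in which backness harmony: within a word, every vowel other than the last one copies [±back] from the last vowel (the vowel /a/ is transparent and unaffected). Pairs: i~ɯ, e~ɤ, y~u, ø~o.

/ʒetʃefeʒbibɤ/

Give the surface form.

[ʒɤtʃɤfɤʒbɯbɤ]

/e/ harmonizes with /ɤ/ ([+back]) → [ɤ]
/e/ harmonizes with /ɤ/ ([+back]) → [ɤ]
/e/ harmonizes with /ɤ/ ([+back]) → [ɤ]
/i/ harmonizes with /ɤ/ ([+back]) → [ɯ]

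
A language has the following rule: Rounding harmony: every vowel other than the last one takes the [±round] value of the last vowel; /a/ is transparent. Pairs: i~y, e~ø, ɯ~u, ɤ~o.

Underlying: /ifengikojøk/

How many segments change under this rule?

/i/ harmonizes with /ø/ ([+round]) → [y]
/e/ harmonizes with /ø/ ([+round]) → [ø]
/i/ harmonizes with /ø/ ([+round]) → [y]
3 segments change.

3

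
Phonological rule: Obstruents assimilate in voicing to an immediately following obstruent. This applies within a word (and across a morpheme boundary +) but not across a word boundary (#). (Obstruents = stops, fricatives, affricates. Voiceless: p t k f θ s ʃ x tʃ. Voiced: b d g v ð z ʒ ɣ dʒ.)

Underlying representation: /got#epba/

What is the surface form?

/p/ before /b/ (voiced) → [b]

[got#ebba]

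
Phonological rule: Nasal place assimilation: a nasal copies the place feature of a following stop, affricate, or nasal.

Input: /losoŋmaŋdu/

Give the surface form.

[losommandu]

/ŋ/ before /m/ (labial) → [m]
/ŋ/ before /d/ (alveolar) → [n]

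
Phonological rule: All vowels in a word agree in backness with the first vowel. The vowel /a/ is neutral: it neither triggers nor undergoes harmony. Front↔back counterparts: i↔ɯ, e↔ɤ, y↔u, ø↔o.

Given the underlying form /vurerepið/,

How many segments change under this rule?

/e/ harmonizes with /u/ ([+back]) → [ɤ]
/e/ harmonizes with /u/ ([+back]) → [ɤ]
/i/ harmonizes with /u/ ([+back]) → [ɯ]
3 segments change.

3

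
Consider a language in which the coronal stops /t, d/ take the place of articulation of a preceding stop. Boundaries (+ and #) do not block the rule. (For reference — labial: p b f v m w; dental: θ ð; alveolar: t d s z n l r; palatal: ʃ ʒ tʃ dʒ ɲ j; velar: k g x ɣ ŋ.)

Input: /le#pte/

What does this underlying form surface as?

/t/ after /p/ (labial) → [p]

[le#ppe]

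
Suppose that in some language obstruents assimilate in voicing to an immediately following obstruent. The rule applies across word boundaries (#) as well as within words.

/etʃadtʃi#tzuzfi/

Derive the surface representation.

[etʃattʃi#dzusfi]

/d/ before /tʃ/ (voiceless) → [t]
/t/ before /z/ (voiced) → [d]
/z/ before /f/ (voiceless) → [s]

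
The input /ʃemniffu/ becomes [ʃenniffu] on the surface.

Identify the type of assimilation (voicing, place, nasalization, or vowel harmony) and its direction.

place assimilation, regressive

/m/→[n].
Each target copies a feature from the following segment, so the direction is regressive.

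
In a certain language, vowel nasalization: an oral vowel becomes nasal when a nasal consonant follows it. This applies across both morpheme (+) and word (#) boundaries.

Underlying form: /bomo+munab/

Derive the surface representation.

/o/ before nasal /m/ → [õ]
/o/ before nasal /m/ → [õ]
/u/ before nasal /n/ → [ũ]

[bõmõ+mũnab]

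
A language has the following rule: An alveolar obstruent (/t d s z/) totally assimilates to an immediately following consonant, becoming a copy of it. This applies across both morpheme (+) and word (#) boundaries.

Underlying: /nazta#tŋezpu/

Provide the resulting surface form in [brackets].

/z/ before /t/ → [t] (total assimilation)
/t/ before /ŋ/ → [ŋ] (total assimilation)
/z/ before /p/ → [p] (total assimilation)

[natta#ŋŋeppu]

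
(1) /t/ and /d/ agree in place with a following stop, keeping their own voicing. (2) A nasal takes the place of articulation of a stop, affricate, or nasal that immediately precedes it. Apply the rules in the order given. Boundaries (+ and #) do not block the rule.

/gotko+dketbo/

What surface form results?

[gokko+gkepbo]

Rule 1: /t/ before /k/ (velar) → [k]
Rule 1: /d/ before /k/ (velar) → [g]
Rule 1: /t/ before /b/ (labial) → [p]
After rule 1: gokko+gkepbo
Rule 2: no segment meets the rule's conditions; no change.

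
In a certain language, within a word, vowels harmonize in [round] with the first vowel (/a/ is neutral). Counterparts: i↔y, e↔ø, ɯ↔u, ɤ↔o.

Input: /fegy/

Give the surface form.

[fegi]

/y/ harmonizes with /e/ ([-round]) → [i]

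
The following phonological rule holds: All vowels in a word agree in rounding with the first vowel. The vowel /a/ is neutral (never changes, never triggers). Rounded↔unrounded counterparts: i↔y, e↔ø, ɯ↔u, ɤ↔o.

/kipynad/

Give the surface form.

[kipinad]

/y/ harmonizes with /i/ ([-round]) → [i]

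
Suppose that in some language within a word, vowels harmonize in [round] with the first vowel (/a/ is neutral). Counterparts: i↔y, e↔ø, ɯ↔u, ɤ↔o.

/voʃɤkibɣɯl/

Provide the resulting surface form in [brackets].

/ɤ/ harmonizes with /o/ ([+round]) → [o]
/i/ harmonizes with /o/ ([+round]) → [y]
/ɯ/ harmonizes with /o/ ([+round]) → [u]

[voʃokybɣul]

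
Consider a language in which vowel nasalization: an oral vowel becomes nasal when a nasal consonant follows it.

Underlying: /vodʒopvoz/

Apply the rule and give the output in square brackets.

no segment meets the rule's conditions; no change.

[vodʒopvoz]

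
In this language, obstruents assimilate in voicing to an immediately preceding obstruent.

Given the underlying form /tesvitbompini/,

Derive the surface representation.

/v/ after /s/ (voiceless) → [f]
/b/ after /t/ (voiceless) → [p]

[tesfitpompini]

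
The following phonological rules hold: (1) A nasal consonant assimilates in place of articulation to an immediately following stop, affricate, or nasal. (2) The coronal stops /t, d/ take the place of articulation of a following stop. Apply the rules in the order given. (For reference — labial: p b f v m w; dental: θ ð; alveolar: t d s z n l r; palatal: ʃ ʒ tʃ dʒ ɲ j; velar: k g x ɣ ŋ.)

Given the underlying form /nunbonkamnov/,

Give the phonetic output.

Rule 1: /n/ before /b/ (labial) → [m]
Rule 1: /n/ before /k/ (velar) → [ŋ]
Rule 1: /m/ before /n/ (alveolar) → [n]
After rule 1: numboŋkannov
Rule 2: no segment meets the rule's conditions; no change.

[numboŋkannov]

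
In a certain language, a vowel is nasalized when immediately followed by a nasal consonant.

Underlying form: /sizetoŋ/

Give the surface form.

[sizetõŋ]

/o/ before nasal /ŋ/ → [õ]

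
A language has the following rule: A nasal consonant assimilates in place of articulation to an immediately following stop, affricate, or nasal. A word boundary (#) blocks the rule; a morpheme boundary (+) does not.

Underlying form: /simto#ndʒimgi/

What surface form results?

/m/ before /t/ (alveolar) → [n]
/n/ before /dʒ/ (palatal) → [ɲ]
/m/ before /g/ (velar) → [ŋ]

[sinto#ɲdʒiŋgi]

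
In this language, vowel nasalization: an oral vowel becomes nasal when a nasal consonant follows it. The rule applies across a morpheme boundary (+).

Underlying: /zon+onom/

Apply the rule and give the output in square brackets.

[zõn+õnõm]

/o/ before nasal /n/ → [õ]
/o/ before nasal /n/ → [õ]
/o/ before nasal /m/ → [õ]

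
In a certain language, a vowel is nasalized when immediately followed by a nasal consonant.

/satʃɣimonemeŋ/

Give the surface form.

/i/ before nasal /m/ → [ĩ]
/o/ before nasal /n/ → [õ]
/e/ before nasal /m/ → [ẽ]
/e/ before nasal /ŋ/ → [ẽ]

[satʃɣĩmõnẽmẽŋ]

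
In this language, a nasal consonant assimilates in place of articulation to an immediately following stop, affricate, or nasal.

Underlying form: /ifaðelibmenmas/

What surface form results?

/n/ before /m/ (labial) → [m]

[ifaðelibmemmas]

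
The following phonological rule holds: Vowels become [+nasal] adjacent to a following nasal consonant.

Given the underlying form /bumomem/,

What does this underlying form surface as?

/u/ before nasal /m/ → [ũ]
/o/ before nasal /m/ → [õ]
/e/ before nasal /m/ → [ẽ]

[bũmõmẽm]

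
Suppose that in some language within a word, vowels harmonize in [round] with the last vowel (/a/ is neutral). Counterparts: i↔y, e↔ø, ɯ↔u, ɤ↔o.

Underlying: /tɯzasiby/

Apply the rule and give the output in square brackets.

/ɯ/ harmonizes with /y/ ([+round]) → [u]
/i/ harmonizes with /y/ ([+round]) → [y]

[tuzasyby]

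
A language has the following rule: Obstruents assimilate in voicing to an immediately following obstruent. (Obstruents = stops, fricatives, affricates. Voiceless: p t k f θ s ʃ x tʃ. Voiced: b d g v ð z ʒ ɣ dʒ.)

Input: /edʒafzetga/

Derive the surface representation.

/f/ before /z/ (voiced) → [v]
/t/ before /g/ (voiced) → [d]

[edʒavzedga]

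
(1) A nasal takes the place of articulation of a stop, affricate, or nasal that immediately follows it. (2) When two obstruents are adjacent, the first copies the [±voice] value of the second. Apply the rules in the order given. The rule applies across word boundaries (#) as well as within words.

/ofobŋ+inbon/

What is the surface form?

[ofobŋ+imbon]

Rule 1: /n/ before /b/ (labial) → [m]
After rule 1: ofobŋ+imbon
Rule 2: no segment meets the rule's conditions; no change.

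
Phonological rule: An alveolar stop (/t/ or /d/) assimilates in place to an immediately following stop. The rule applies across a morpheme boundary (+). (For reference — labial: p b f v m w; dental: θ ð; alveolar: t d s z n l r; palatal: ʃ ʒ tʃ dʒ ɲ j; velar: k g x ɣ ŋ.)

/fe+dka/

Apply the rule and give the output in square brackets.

/d/ before /k/ (velar) → [g]

[fe+gka]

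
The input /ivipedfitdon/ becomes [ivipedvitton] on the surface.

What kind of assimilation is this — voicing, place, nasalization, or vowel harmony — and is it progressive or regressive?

voicing assimilation, progressive

/f/→[v] /d/→[t].
Each target copies a feature from the preceding segment, so the direction is progressive.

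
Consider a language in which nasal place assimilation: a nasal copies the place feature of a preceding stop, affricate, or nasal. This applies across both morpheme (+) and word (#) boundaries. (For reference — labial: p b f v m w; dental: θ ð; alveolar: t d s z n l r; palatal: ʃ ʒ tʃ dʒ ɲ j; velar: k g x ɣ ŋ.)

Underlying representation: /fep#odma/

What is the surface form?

/m/ after /d/ (alveolar) → [n]

[fep#odna]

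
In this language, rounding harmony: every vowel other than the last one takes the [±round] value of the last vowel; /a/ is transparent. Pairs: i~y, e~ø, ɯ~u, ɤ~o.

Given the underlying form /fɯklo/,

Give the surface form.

/ɯ/ harmonizes with /o/ ([+round]) → [u]

[fuklo]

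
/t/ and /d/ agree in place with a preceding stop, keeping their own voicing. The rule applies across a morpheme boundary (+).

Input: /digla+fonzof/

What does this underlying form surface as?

no segment meets the rule's conditions; no change.

[digla+fonzof]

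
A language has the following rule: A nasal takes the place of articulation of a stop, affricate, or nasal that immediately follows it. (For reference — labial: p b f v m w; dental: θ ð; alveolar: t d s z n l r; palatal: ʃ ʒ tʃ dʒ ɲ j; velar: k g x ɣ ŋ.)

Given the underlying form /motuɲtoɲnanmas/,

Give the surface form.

/ɲ/ before /t/ (alveolar) → [n]
/ɲ/ before /n/ (alveolar) → [n]
/n/ before /m/ (labial) → [m]

[motuntonnammas]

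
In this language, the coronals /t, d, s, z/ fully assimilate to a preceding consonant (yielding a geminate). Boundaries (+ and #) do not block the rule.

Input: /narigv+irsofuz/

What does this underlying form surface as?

/s/ after /r/ → [r] (total assimilation)

[narigv+irrofuz]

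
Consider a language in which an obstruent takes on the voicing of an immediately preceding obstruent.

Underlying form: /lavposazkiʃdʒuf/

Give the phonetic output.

[lavbosazgiʃtʃuf]

/p/ after /v/ (voiced) → [b]
/k/ after /z/ (voiced) → [g]
/dʒ/ after /ʃ/ (voiceless) → [tʃ]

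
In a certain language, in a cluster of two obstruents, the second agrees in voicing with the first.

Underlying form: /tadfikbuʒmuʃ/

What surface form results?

/f/ after /d/ (voiced) → [v]
/b/ after /k/ (voiceless) → [p]

[tadvikpuʒmuʃ]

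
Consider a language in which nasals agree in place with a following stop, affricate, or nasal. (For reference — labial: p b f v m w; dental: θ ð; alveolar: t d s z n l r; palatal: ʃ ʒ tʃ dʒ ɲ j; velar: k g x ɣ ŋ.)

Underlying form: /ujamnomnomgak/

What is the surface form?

[ujannonnoŋgak]

/m/ before /n/ (alveolar) → [n]
/m/ before /n/ (alveolar) → [n]
/m/ before /g/ (velar) → [ŋ]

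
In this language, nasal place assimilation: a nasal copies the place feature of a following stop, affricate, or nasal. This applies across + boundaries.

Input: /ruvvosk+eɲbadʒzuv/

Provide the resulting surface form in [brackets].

/ɲ/ before /b/ (labial) → [m]

[ruvvosk+embadʒzuv]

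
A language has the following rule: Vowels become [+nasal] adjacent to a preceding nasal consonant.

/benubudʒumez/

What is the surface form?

/u/ after nasal /n/ → [ũ]
/e/ after nasal /m/ → [ẽ]

[benũbudʒumẽz]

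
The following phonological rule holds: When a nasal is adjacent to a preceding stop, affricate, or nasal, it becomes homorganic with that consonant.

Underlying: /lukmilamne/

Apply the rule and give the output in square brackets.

[lukŋilamme]

/m/ after /k/ (velar) → [ŋ]
/n/ after /m/ (labial) → [m]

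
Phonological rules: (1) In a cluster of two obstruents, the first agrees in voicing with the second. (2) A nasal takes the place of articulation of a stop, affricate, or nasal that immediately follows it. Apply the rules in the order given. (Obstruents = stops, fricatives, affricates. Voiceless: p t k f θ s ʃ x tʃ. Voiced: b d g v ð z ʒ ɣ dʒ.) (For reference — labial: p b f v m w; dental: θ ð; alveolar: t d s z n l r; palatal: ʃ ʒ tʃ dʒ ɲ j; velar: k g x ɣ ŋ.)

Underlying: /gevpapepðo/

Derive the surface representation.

Rule 1: /v/ before /p/ (voiceless) → [f]
Rule 1: /p/ before /ð/ (voiced) → [b]
After rule 1: gefpapebðo
Rule 2: no segment meets the rule's conditions; no change.

[gefpapebðo]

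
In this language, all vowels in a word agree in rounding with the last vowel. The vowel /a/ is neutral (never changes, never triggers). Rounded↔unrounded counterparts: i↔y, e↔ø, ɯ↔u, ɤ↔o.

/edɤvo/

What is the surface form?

/e/ harmonizes with /o/ ([+round]) → [ø]
/ɤ/ harmonizes with /o/ ([+round]) → [o]

[ødovo]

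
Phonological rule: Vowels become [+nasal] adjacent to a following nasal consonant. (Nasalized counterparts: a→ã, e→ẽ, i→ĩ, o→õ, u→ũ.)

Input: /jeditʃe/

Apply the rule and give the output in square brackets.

no segment meets the rule's conditions; no change.

[jeditʃe]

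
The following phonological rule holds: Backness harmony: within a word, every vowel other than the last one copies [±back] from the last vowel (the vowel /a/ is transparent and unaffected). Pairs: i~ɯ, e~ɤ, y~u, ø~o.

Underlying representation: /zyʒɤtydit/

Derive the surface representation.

/ɤ/ harmonizes with /i/ ([-back]) → [e]

[zyʒetydit]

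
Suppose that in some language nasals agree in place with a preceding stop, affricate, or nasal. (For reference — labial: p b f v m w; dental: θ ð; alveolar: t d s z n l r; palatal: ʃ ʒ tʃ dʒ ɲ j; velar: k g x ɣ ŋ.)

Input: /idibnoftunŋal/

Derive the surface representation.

/n/ after /b/ (labial) → [m]
/ŋ/ after /n/ (alveolar) → [n]

[idibmoftunnal]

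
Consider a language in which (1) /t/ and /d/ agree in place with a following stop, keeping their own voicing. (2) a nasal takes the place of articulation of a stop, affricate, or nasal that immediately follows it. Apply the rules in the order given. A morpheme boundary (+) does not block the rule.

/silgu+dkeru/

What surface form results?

[silgu+gkeru]

Rule 1: /d/ before /k/ (velar) → [g]
After rule 1: silgu+gkeru
Rule 2: no segment meets the rule's conditions; no change.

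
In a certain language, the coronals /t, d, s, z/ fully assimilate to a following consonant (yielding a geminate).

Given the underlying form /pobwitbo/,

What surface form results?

[pobwibbo]

/t/ before /b/ → [b] (total assimilation)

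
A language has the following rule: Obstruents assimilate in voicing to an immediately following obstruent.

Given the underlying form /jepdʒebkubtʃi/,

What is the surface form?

/p/ before /dʒ/ (voiced) → [b]
/b/ before /k/ (voiceless) → [p]
/b/ before /tʃ/ (voiceless) → [p]

[jebdʒepkuptʃi]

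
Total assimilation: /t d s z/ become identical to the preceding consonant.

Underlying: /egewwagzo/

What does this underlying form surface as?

/z/ after /g/ → [g] (total assimilation)

[egewwaggo]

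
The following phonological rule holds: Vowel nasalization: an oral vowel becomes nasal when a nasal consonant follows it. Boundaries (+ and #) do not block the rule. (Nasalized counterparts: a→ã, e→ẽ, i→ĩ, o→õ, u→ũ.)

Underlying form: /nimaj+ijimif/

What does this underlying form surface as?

[nĩmaj+ijĩmif]

/i/ before nasal /m/ → [ĩ]
/i/ before nasal /m/ → [ĩ]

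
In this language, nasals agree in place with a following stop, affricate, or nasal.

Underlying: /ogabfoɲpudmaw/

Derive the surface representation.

/ɲ/ before /p/ (labial) → [m]

[ogabfompudmaw]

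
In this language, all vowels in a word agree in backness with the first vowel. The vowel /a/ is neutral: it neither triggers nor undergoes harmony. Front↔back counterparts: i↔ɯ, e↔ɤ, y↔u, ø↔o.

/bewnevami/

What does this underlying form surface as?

[bewnevami]

no segment meets the rule's conditions; no change.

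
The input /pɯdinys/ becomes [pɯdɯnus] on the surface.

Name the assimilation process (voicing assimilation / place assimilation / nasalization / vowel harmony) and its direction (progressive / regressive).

/i/→[ɯ] /y/→[u].
Vowels agree with the first vowel, so the harmony is progressive.

vowel harmony, progressive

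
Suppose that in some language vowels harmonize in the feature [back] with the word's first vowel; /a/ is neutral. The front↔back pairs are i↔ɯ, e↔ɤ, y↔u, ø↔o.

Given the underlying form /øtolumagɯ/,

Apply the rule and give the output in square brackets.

/o/ harmonizes with /ø/ ([-back]) → [ø]
/u/ harmonizes with /ø/ ([-back]) → [y]
/ɯ/ harmonizes with /ø/ ([-back]) → [i]

[øtølymagi]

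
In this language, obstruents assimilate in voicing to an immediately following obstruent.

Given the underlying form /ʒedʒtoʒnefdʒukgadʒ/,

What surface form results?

/dʒ/ before /t/ (voiceless) → [tʃ]
/f/ before /dʒ/ (voiced) → [v]
/k/ before /g/ (voiced) → [g]

[ʒetʃtoʒnevdʒuggadʒ]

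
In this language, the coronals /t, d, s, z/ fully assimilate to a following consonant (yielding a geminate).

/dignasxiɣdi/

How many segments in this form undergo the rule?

/s/ before /x/ → [x] (total assimilation)
1 segment changes.

1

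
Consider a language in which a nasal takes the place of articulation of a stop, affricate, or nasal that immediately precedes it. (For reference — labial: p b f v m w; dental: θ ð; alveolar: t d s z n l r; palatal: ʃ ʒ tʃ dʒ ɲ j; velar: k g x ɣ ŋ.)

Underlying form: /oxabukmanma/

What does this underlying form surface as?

/m/ after /k/ (velar) → [ŋ]
/m/ after /n/ (alveolar) → [n]

[oxabukŋanna]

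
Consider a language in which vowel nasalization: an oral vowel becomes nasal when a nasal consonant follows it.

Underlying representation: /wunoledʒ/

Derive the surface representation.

[wũnoledʒ]

/u/ before nasal /n/ → [ũ]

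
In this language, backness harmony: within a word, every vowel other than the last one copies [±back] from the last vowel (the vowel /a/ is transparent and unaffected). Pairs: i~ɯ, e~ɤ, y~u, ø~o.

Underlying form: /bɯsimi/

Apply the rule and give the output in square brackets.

/ɯ/ harmonizes with /i/ ([-back]) → [i]

[bisimi]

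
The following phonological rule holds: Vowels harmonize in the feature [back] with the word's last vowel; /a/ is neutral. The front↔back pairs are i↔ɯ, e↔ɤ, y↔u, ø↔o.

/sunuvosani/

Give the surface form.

/u/ harmonizes with /i/ ([-back]) → [y]
/u/ harmonizes with /i/ ([-back]) → [y]
/o/ harmonizes with /i/ ([-back]) → [ø]

[synyvøsani]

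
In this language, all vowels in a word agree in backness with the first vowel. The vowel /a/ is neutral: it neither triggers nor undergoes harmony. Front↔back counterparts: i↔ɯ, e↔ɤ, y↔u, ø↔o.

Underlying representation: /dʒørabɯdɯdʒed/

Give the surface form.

/ɯ/ harmonizes with /ø/ ([-back]) → [i]
/ɯ/ harmonizes with /ø/ ([-back]) → [i]

[dʒørabididʒed]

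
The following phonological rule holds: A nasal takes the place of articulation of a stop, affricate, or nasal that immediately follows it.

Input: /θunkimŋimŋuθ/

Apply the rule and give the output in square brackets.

/n/ before /k/ (velar) → [ŋ]
/m/ before /ŋ/ (velar) → [ŋ]
/m/ before /ŋ/ (velar) → [ŋ]

[θuŋkiŋŋiŋŋuθ]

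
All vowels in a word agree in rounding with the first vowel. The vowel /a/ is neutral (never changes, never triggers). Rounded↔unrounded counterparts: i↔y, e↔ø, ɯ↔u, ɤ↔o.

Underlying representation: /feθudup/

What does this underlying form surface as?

[feθɯdɯp]

/u/ harmonizes with /e/ ([-round]) → [ɯ]
/u/ harmonizes with /e/ ([-round]) → [ɯ]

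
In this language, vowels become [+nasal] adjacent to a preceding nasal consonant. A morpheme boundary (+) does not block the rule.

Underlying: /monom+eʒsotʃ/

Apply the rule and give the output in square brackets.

[mõnõm+ẽʒsotʃ]

/o/ after nasal /m/ → [õ]
/o/ after nasal /n/ → [õ]
/e/ after nasal /m/ → [ẽ]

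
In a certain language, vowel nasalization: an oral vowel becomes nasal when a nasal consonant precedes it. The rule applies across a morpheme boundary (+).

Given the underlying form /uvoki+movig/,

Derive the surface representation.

[uvoki+mõvig]

/o/ after nasal /m/ → [õ]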